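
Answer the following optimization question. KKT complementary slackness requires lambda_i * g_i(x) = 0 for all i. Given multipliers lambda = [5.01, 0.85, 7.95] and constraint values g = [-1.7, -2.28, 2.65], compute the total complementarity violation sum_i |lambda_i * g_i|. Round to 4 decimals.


KKT complementary slackness check:
lambda_1 * g_1 = 5.01 * -1.7 = -8.517
lambda_2 * g_2 = 0.85 * -2.28 = -1.938
lambda_3 * g_3 = 7.95 * 2.65 = 21.0675
Total violation = 8.517 + 1.938 + 21.0675 = 31.5225


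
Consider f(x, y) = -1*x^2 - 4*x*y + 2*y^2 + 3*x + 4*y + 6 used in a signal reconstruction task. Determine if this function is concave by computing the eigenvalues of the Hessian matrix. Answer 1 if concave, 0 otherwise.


The Hessian of f(x,y) = -1*x^2 - 4*x*y + 2*y^2 + 3*x + 4*y + 6 is:
H = [[-2, -4], [-4, 4]]
Trace = -2 + 4 = 2
Determinant = -2*4 - (-4)^2 = -24
Discriminant = (2)^2 - 4*-24 = 100.0
Eigenvalues: lambda_1 = -4.0, lambda_2 = 6.0
The function is not concave.

0


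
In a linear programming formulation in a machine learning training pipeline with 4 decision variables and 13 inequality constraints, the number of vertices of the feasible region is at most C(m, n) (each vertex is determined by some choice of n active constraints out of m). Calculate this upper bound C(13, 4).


Each vertex corresponds to some choice of n active constraints out of m, so the number of vertices is at most C(m, n) = m! / (n!(m-n)!).
m = 13, n = 4
Numerator: 13 * 12 * 11 * 10
Denominator: 4! = 24
C(13, 4) = 715


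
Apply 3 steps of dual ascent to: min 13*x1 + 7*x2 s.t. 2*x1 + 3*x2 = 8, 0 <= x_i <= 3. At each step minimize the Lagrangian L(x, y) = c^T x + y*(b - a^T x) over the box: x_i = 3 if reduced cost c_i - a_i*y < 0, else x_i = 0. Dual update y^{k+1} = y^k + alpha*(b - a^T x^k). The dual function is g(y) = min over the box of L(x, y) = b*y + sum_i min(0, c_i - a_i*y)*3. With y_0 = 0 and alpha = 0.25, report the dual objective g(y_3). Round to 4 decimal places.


Dual ascent for LP: min 13*x1 + 7*x2, 2*x1 + 3*x2 = 8, 0 <= x_i <= 3
Step 1: y^k = 0.0, reduced costs: (13.0, 7.0)
  x^k = (0.0, 0.0), subgradient = b - a^T x = 8.0
  y^{k+1} = 0.0 + 0.25*8.0 = 2.0
Step 2: y^k = 2.0, reduced costs: (9.0, 1.0)
  x^k = (0.0, 0.0), subgradient = b - a^T x = 8.0
  y^{k+1} = 2.0 + 0.25*8.0 = 4.0
Step 3: y^k = 4.0, reduced costs: (5.0, -5.0)
  x^k = (0.0, 3.0), subgradient = b - a^T x = -1.0
  y^{k+1} = 4.0 + 0.25*-1.0 = 3.75
Dual objective at y_3 = 3.75: reduced costs (5.5, -4.25), box minimizer x = (0.0, 3.0)
g(y_3) = b*y + (c1 - a1*y)*x1 + (c2 - a2*y)*x2 = 8*3.75 + 5.5*0.0 + (-4.25)*3.0 = 30.0 + 0.0 - 12.75 = 17.25


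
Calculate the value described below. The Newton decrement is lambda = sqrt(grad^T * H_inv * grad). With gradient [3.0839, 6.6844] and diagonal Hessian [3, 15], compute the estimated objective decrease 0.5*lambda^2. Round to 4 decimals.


Step 1: H is diagonal, so H^(-1) * g = [1.028, 0.4456].
Step 2: g^T H^(-1) g = sum_i g_i^2 / H_ii
  = (3.0839)^2/3 + (6.6844)^2/15
  = 3.1701 + 2.9787 = 6.1489
Step 3: Objective decrease = 0.5 * g^T H^(-1) g = 3.0744


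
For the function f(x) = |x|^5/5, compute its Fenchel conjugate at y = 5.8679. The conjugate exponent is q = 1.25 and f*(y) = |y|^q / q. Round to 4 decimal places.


The conjugate exponent q satisfies 1/p + 1/q = 1.
p = 5, so q = 5/(5 - 1) = 1.25
|y|^q = 5.8679^1.25 = 9.1328
f*(5.8679) = 9.1328 / 1.25 = 7.3062


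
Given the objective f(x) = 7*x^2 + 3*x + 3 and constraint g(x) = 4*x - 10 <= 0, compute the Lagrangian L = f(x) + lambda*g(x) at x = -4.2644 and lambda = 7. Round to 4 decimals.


Step 1: Evaluate f(x).
f(-4.2644) = 7*(-4.2644)^2 + 3*(-4.2644) + 3 = 117.5026
Step 2: Evaluate g(x).
g(-4.2644) = 4*-4.2644 - 10 = -27.0576
Step 3: Compute Lagrangian.
L = 117.5026 + 7*-27.0576 = -71.9006


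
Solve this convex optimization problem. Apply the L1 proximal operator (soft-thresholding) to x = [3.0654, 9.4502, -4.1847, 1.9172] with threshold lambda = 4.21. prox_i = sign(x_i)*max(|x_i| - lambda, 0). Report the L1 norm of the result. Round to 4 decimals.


Soft-thresholding with lambda = 4.21:
prox(3.0654) = sign(3.0654)*max(|3.0654| - 4.21, 0) = 0.0
prox(9.4502) = sign(9.4502)*max(|9.4502| - 4.21, 0) = 5.2402
prox(-4.1847) = sign(-4.1847)*max(|-4.1847| - 4.21, 0) = 0.0
prox(1.9172) = sign(1.9172)*max(|1.9172| - 4.21, 0) = 0.0
prox(x) = [0.0, 5.2402, 0.0, 0.0]
||prox(x)||_1 = 0.0 + 5.2402 + 0.0 + 0.0 = 5.2402


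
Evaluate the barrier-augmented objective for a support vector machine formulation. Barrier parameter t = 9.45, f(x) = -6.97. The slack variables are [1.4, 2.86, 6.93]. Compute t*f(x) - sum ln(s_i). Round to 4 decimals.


Step 1: Compute log-barrier.
ln values: [0.3365, 1.0508, 1.9359]
phi = -(0.3365 + 1.0508 + 1.9359) = -3.3232
Step 2: Compute augmented objective.
t*f(x) = 9.45*-6.97 = -65.8665
Total = -65.8665 - 3.3232 = -69.1897


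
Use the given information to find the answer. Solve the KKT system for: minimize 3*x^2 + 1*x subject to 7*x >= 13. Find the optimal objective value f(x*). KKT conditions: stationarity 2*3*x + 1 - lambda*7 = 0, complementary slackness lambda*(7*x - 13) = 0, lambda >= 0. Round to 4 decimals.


Step 1: Try lambda = 0 (constraint inactive).
x_unc = -1/(2*3) = -0.1667
Check: 7*-0.1667 = -1.1669 < 13 -- violated!
Step 2: Constraint must be active: 7*x = 13
x* = 13/7 = 1.8571 (rounded; the exact value 13/7 is used below)
lambda = (2*3*(13/7) + 1)/7 = 1.7347
Step 3: Compute optimal value.
f(x*) = 3*(13/7)^2 + 1*(13/7) = 12.2041


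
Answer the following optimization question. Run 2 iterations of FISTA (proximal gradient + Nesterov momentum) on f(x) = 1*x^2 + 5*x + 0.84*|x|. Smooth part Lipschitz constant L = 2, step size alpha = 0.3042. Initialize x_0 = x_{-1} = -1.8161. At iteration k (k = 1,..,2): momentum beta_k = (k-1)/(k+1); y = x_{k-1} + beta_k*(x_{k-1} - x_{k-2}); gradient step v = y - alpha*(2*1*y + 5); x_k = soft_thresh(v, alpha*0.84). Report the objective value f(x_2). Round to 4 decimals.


FISTA on f(x) = 1*x^2 + 5*x + 0.84*|x|
L = 2, alpha = 0.3042
Iteration 1: beta = 0.0, y = -1.8161 + 0.0*(-1.8161 + 1.8161) = -1.8161
  grad(y) = 1.3678, v = y - alpha*grad = -2.2322
  prox(v) = soft_thresh(-2.2322, 0.2555) = -1.9767
Iteration 2: beta = 0.3333, y = -1.9767 + 0.3333*(-1.9767 + 1.8161) = -2.0302
  grad(y) = 0.9396, v = y - alpha*grad = -2.316
  prox(v) = soft_thresh(-2.316, 0.2555) = -2.0605
f(x_2) = 1*(-2.0605)^2 + 5*(-2.0605) + 0.84*|-2.0605| = -4.326


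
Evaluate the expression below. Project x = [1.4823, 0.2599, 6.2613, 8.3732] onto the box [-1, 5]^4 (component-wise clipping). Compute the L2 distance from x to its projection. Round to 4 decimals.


Project each component onto [-1, 5].
clip(1.4823) = 1.4823, clip(0.2599) = 0.2599, clip(6.2613) = 5.0, clip(8.3732) = 5.0
Projection = [1.4823, 0.2599, 5.0, 5.0]
Squared diffs: [0.0, 0.0, 1.5909, 11.3785]
Distance = sqrt(12.9694) = 3.6013


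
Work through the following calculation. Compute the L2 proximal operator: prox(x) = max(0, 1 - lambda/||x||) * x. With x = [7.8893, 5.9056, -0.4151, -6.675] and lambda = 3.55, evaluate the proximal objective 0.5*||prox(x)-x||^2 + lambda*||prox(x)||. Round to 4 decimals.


Step 1: Compute ||x||.
||x|| = 11.9099
Step 2: Compute scaling factor.
scale = max(0, 1 - 3.55/11.9099) = 0.7019
Step 3: prox(x) = [5.5377, 4.1453, -0.2914, -4.6854]
||prox(x)|| = 8.3599
Step 4: Proximal objective.
0.5*||prox-x||^2 = 6.3013
lambda*||prox|| = 29.6776
Total = 35.9788


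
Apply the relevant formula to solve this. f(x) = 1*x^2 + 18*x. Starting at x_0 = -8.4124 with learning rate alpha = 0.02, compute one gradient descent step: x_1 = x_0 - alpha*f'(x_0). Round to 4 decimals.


We compute the gradient at x_0 and apply the update.
f'(x) = 2*x + 18
f'(-8.4124) = 2*-8.4124 + 18 = 1.1752
x_1 = -8.4124 - 0.02*1.1752 = -8.4359


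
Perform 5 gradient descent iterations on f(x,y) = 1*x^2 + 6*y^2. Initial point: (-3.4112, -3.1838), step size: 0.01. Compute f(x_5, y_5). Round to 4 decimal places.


Gradient descent on f(x,y) = 1*x^2 + 6*y^2.
Starting point: (-3.4112, -3.1838), alpha = 0.01
Step 1: grad_x = 2*1*-3.4112 = -6.8224, grad_y = 2*6*-3.1838 = -38.2056
  x_1 = -3.4112 - 0.01*-6.8224 = -3.343
  y_1 = -3.1838 - 0.01*-38.2056 = -2.8017
Step 2: grad_x = 2*1*-3.343 = -6.686, grad_y = 2*6*-2.8017 = -33.6209
  x_2 = -3.343 - 0.01*-6.686 = -3.2761
  y_2 = -2.8017 - 0.01*-33.6209 = -2.4655
Step 3: grad_x = 2*1*-3.2761 = -6.5522, grad_y = 2*6*-2.4655 = -29.5864
  x_3 = -3.2761 - 0.01*-6.5522 = -3.2106
  y_3 = -2.4655 - 0.01*-29.5864 = -2.1697
Step 4: grad_x = 2*1*-3.2106 = -6.4212, grad_y = 2*6*-2.1697 = -26.036
  x_4 = -3.2106 - 0.01*-6.4212 = -3.1464
  y_4 = -2.1697 - 0.01*-26.036 = -1.9093
Step 5: grad_x = 2*1*-3.1464 = -6.2928, grad_y = 2*6*-1.9093 = -22.9117
  x_5 = -3.1464 - 0.01*-6.2928 = -3.0835
  y_5 = -1.9093 - 0.01*-22.9117 = -1.6802
f(-3.0835, -1.6802) = 1*(-3.0835)^2 + 6*(-1.6802)^2 = 26.446


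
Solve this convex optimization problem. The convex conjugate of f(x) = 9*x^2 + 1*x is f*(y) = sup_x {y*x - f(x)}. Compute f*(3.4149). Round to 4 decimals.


f*(y) = sup_x {y*x - a*x^2 - b*x} = sup_x {(y-b)*x - a*x^2}
FOC: (y - b) - 2a*x = 0 => x* = (y - b)/(2a)
x* = (3.4149 - 1)/(2*9) = 0.1342
f*(3.4149) = (y-b)^2/(4a) = (3.4149 - 1)^2/(4*9)
= 5.8317/36 = 0.162


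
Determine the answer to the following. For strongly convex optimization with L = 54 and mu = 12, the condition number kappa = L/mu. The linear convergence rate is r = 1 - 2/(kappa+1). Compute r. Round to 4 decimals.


Step 1: Compute the condition number.
kappa = L/mu = 54/12 = 4.5
Step 2: Compute the convergence rate.
r = 1 - 2/(kappa + 1) = 1 - 2*mu/(L + mu) = (L - mu)/(L + mu) = 42/66 = 0.6364


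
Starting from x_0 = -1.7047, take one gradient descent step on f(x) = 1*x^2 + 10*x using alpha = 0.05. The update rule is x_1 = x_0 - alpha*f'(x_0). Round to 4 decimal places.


We compute the gradient at x_0 and apply the update.
f'(x) = 2*x + 10
f'(-1.7047) = 2*-1.7047 + 10 = 6.5906
x_1 = -1.7047 - 0.05*6.5906 = -2.0342


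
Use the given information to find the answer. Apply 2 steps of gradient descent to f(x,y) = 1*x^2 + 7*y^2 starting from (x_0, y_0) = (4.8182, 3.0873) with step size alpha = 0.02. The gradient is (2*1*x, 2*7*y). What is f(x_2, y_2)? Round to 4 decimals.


Gradient descent on f(x,y) = 1*x^2 + 7*y^2.
Starting point: (4.8182, 3.0873), alpha = 0.02
Step 1: grad_x = 2*1*4.8182 = 9.6364, grad_y = 2*7*3.0873 = 43.2222
  x_1 = 4.8182 - 0.02*9.6364 = 4.6255
  y_1 = 3.0873 - 0.02*43.2222 = 2.2229
Step 2: grad_x = 2*1*4.6255 = 9.2509, grad_y = 2*7*2.2229 = 31.12
  x_2 = 4.6255 - 0.02*9.2509 = 4.4405
  y_2 = 2.2229 - 0.02*31.12 = 1.6005
f(4.4405, 1.6005) = 1*4.4405^2 + 7*1.6005^2 = 37.6478


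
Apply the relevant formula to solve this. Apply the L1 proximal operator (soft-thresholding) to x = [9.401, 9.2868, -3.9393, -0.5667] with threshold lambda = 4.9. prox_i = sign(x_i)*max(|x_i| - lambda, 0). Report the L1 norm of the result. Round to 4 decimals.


Soft-thresholding with lambda = 4.9:
prox(9.401) = sign(9.401)*max(|9.401| - 4.9, 0) = 4.501
prox(9.2868) = sign(9.2868)*max(|9.2868| - 4.9, 0) = 4.3868
prox(-3.9393) = sign(-3.9393)*max(|-3.9393| - 4.9, 0) = 0.0
prox(-0.5667) = sign(-0.5667)*max(|-0.5667| - 4.9, 0) = 0.0
prox(x) = [4.501, 4.3868, 0.0, 0.0]
||prox(x)||_1 = 4.501 + 4.3868 + 0.0 + 0.0 = 8.8878


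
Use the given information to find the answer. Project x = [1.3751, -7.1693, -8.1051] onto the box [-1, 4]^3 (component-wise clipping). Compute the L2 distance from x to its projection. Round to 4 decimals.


Project each component onto [-1, 4].
clip(1.3751) = 1.3751, clip(-7.1693) = -1.0, clip(-8.1051) = -1.0
Projection = [1.3751, -1.0, -1.0]
Squared diffs: [0.0, 38.0603, 50.4824]
Distance = sqrt(88.5427) = 9.4097


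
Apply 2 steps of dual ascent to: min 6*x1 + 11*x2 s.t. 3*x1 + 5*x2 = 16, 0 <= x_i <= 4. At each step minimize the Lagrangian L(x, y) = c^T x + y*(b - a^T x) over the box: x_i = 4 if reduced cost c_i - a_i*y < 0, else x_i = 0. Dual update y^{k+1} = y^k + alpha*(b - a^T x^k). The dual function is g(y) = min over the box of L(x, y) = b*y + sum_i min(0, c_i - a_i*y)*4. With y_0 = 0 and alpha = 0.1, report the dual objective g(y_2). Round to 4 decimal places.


Dual ascent for LP: min 6*x1 + 11*x2, 3*x1 + 5*x2 = 16, 0 <= x_i <= 4
Step 1: y^k = 0.0, reduced costs: (6.0, 11.0)
  x^k = (0.0, 0.0), subgradient = b - a^T x = 16.0
  y^{k+1} = 0.0 + 0.1*16.0 = 1.6
Step 2: y^k = 1.6, reduced costs: (1.2, 3.0)
  x^k = (0.0, 0.0), subgradient = b - a^T x = 16.0
  y^{k+1} = 1.6 + 0.1*16.0 = 3.2
Dual objective at y_2 = 3.2: reduced costs (-3.6, -5.0), box minimizer x = (4.0, 4.0)
g(y_2) = b*y + (c1 - a1*y)*x1 + (c2 - a2*y)*x2 = 16*3.2 + (-3.6)*4.0 + (-5.0)*4.0 = 51.2 - 14.4 - 20.0 = 16.8


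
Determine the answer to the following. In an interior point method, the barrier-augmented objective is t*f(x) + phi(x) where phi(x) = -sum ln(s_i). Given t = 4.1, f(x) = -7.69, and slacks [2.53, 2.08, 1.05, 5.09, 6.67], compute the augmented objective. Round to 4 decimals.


Step 1: Compute log-barrier.
ln values: [0.9282, 0.7324, 0.0488, 1.6273, 1.8976]
phi = -(0.9282 + 0.7324 + 0.0488 + 1.6273 + 1.8976) = -5.2343
Step 2: Compute augmented objective.
t*f(x) = 4.1*-7.69 = -31.529
Total = -31.529 - 5.2343 = -36.7633


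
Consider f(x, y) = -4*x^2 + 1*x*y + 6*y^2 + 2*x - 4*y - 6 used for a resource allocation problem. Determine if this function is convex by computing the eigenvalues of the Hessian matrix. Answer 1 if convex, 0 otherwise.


The Hessian of f(x,y) = -4*x^2 + 1*x*y + 6*y^2 + 2*x - 4*y - 6 is:
H = [[-8, 1], [1, 12]]
Trace = -8 + 12 = 4
Determinant = -8*12 - (1)^2 = -97
Discriminant = (4)^2 - 4*-97 = 404.0
Eigenvalues: lambda_1 = -8.0499, lambda_2 = 12.0499
The function is not convex.

0


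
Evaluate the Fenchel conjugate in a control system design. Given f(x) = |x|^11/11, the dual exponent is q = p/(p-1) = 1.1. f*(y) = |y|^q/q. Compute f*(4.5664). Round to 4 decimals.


The conjugate exponent q satisfies 1/p + 1/q = 1.
p = 11, so q = 11/(11 - 1) = 1.1
|y|^q = 4.5664^1.1 = 5.3153
f*(4.5664) = 5.3153 / 1.1 = 4.8321


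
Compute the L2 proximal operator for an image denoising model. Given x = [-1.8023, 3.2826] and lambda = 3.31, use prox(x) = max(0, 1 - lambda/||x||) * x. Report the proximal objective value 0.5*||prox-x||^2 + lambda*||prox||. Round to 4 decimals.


Step 1: Compute ||x||.
||x|| = 3.7448
Step 2: Compute scaling factor.
scale = max(0, 1 - 3.31/3.7448) = 0.1161
Step 3: prox(x) = [-0.2093, 0.3812]
||prox(x)|| = 0.4348
Step 4: Proximal objective.
0.5*||prox-x||^2 = 5.4781
lambda*||prox|| = 1.4392
Total = 6.9173


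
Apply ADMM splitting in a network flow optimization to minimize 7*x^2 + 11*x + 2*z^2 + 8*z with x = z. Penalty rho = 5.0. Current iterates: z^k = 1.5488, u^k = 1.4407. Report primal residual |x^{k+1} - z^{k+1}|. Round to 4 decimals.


ADMM iteration with rho = 5.0, z^k = 1.5488, u^k = 1.4407
Step 1: x-update.
Minimize 7*x^2 + 11*x + (5.0/2)*(x - 1.5488 + 1.4407)^2
FOC: (2*7 + 5.0)*x = -11 + 5.0*(1.5488 - 1.4407)
x^{k+1} = -0.5505
Step 2: z-update.
Minimize 2*z^2 + 8*z + (5.0/2)*(-0.5505 - z + 1.4407)^2
FOC: (2*2 + 5.0)*z = -8 + 5.0*(-0.5505 + 1.4407)
z^{k+1} = -0.3943
Step 3: u-update.
u^{k+1} = 1.4407 - 0.5505 + 0.3943 = 1.2845
Step 4: Primal residual = |-0.5505 + 0.3943| = 0.1562


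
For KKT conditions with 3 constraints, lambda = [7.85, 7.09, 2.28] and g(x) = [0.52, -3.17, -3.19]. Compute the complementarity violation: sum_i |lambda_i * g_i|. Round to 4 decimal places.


KKT complementary slackness check:
lambda_1 * g_1 = 7.85 * 0.52 = 4.082
lambda_2 * g_2 = 7.09 * -3.17 = -22.4753
lambda_3 * g_3 = 2.28 * -3.19 = -7.2732
Total violation = 4.082 + 22.4753 + 7.2732 = 33.8305


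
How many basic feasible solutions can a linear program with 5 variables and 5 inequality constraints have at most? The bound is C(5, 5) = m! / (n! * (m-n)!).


Each vertex corresponds to some choice of n active constraints out of m, so the number of vertices is at most C(m, n) = m! / (n!(m-n)!).
m = 5, n = 5
Numerator: 5 * 4 * 3 * 2 * 1
Denominator: 5! = 120
C(5, 5) = 1


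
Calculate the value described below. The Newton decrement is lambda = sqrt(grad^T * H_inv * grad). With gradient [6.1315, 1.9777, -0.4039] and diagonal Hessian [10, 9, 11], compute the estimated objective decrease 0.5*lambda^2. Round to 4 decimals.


Step 1: H is diagonal, so H^(-1) * g = [0.6132, 0.2197, -0.0367].
Step 2: g^T H^(-1) g = sum_i g_i^2 / H_ii
  = (6.1315)^2/10 + (1.9777)^2/9 + (-0.4039)^2/11
  = 3.7595 + 0.4346 + 0.0148 = 4.2089
Step 3: Objective decrease = 0.5 * g^T H^(-1) g = 2.1045


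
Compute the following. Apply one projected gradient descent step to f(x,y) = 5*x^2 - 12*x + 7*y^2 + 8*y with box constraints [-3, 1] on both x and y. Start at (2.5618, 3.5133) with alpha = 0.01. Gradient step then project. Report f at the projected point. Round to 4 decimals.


Step 1: Compute gradient at (2.5618, 3.5133).
grad_x = 2*5*2.5618 - 12 = 13.618
grad_y = 2*7*3.5133 + 8 = 57.1862
Step 2: Gradient step.
x_raw = 2.5618 - 0.01*13.618 = 2.4256
y_raw = 3.5133 - 0.01*57.1862 = 2.9414
Step 3: Project onto [-3, 1].
x_proj = clip(2.4256) = 1.0
y_proj = clip(2.9414) = 1.0
Step 4: Evaluate f.
f(1.0, 1.0) = 8.0


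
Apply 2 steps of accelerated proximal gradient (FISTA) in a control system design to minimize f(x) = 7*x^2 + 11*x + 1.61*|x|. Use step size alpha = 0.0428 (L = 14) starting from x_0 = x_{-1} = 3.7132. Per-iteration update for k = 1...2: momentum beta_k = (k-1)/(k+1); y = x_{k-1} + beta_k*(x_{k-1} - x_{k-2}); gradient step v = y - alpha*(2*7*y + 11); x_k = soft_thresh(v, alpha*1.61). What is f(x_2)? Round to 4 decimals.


FISTA on f(x) = 7*x^2 + 11*x + 1.61*|x|
L = 14, alpha = 0.0428
Iteration 1: beta = 0.0, y = 3.7132 + 0.0*(3.7132 - 3.7132) = 3.7132
  grad(y) = 62.9848, v = y - alpha*grad = 1.0175
  prox(v) = soft_thresh(1.0175, 0.0689) = 0.9485
Iteration 2: beta = 0.3333, y = 0.9485 + 0.3333*(0.9485 - 3.7132) = 0.027
  grad(y) = 11.3779, v = y - alpha*grad = -0.46
  prox(v) = soft_thresh(-0.46, 0.0689) = -0.3911
f(x_2) = 7*(-0.3911)^2 + 11*(-0.3911) + 1.61*|-0.3911| = -2.6016


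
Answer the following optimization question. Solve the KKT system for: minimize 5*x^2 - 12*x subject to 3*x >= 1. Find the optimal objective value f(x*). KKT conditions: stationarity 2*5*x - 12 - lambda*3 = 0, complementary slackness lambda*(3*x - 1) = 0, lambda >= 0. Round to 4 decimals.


Step 1: Try lambda = 0 (constraint inactive).
Stationarity: 2*5*x - 12 = 0
x* = 12/(2*5) = 1.2
Check constraint: 3*1.2 = 3.6 >= 1 -- satisfied.
Step 2: Compute optimal value.
f(x*) = 5*1.2^2 - 12*1.2 = -7.2


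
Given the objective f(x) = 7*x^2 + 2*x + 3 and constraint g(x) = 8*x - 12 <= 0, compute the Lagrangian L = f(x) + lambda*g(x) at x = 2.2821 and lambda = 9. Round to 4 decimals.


Step 1: Evaluate f(x).
f(2.2821) = 7*2.2821^2 + 2*2.2821 + 3 = 44.0201
Step 2: Evaluate g(x).
g(2.2821) = 8*2.2821 - 12 = 6.2568
Step 3: Compute Lagrangian.
L = 44.0201 + 9*6.2568 = 100.3313


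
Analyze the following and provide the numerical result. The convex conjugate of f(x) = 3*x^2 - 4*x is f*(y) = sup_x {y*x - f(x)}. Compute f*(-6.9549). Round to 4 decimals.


f*(y) = sup_x {y*x - a*x^2 - b*x} = sup_x {(y-b)*x - a*x^2}
FOC: (y - b) - 2a*x = 0 => x* = (y - b)/(2a)
x* = (-6.9549 + 4)/(2*3) = -0.4925
f*(-6.9549) = (y-b)^2/(4a) = (-6.9549 + 4)^2/(4*3)
= 8.7314/12 = 0.7276


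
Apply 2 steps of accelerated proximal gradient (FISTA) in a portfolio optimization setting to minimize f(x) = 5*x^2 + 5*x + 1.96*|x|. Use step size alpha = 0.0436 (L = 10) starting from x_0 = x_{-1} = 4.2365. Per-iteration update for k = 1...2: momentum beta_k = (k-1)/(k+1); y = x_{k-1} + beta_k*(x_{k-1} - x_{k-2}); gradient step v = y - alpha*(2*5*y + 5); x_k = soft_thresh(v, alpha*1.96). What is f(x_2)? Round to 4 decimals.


FISTA on f(x) = 5*x^2 + 5*x + 1.96*|x|
L = 10, alpha = 0.0436
Iteration 1: beta = 0.0, y = 4.2365 + 0.0*(4.2365 - 4.2365) = 4.2365
  grad(y) = 47.365, v = y - alpha*grad = 2.1714
  prox(v) = soft_thresh(2.1714, 0.0855) = 2.0859
Iteration 2: beta = 0.3333, y = 2.0859 + 0.3333*(2.0859 - 4.2365) = 1.3691
  grad(y) = 18.6907, v = y - alpha*grad = 0.5542
  prox(v) = soft_thresh(0.5542, 0.0855) = 0.4687
f(x_2) = 5*0.4687^2 + 5*0.4687 + 1.96*|0.4687| = 4.3606


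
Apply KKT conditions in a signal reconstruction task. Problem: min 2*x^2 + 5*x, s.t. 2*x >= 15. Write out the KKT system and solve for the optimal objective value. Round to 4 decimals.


Step 1: Try lambda = 0 (constraint inactive).
x_unc = -5/(2*2) = -1.25
Check: 2*-1.25 = -2.5 < 15 -- violated!
Step 2: Constraint must be active: 2*x = 15
x* = 15/2 = 7.5
lambda = (2*2*7.5 + 5)/2 = 17.5
Step 3: Compute optimal value.
f(x*) = 2*7.5^2 + 5*7.5 = 150.0


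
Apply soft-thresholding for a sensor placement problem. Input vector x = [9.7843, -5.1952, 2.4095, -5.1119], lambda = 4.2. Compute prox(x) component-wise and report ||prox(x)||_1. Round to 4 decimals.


Soft-thresholding with lambda = 4.2:
prox(9.7843) = sign(9.7843)*max(|9.7843| - 4.2, 0) = 5.5843
prox(-5.1952) = sign(-5.1952)*max(|-5.1952| - 4.2, 0) = -0.9952
prox(2.4095) = sign(2.4095)*max(|2.4095| - 4.2, 0) = 0.0
prox(-5.1119) = sign(-5.1119)*max(|-5.1119| - 4.2, 0) = -0.9119
prox(x) = [5.5843, -0.9952, 0.0, -0.9119]
||prox(x)||_1 = 5.5843 + 0.9952 + 0.0 + 0.9119 = 7.4914


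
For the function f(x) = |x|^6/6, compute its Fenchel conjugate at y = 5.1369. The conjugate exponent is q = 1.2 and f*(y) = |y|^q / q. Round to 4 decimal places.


The conjugate exponent q satisfies 1/p + 1/q = 1.
p = 6, so q = 6/(6 - 1) = 1.2
|y|^q = 5.1369^1.2 = 7.1259
f*(5.1369) = 7.1259 / 1.2 = 5.9383


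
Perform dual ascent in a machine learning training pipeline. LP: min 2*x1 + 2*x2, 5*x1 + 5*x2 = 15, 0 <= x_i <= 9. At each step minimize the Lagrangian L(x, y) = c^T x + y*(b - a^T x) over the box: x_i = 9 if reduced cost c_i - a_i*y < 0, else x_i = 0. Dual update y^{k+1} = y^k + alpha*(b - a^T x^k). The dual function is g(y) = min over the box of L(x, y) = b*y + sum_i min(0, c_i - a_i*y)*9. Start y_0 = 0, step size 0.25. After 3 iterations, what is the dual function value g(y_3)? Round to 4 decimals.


Dual ascent for LP: min 2*x1 + 2*x2, 5*x1 + 5*x2 = 15, 0 <= x_i <= 9
Step 1: y^k = 0.0, reduced costs: (2.0, 2.0)
  x^k = (0.0, 0.0), subgradient = b - a^T x = 15.0
  y^{k+1} = 0.0 + 0.25*15.0 = 3.75
Step 2: y^k = 3.75, reduced costs: (-16.75, -16.75)
  x^k = (9.0, 9.0), subgradient = b - a^T x = -75.0
  y^{k+1} = 3.75 + 0.25*-75.0 = -15.0
Step 3: y^k = -15.0, reduced costs: (77.0, 77.0)
  x^k = (0.0, 0.0), subgradient = b - a^T x = 15.0
  y^{k+1} = -15.0 + 0.25*15.0 = -11.25
Dual objective at y_3 = -11.25: reduced costs (58.25, 58.25), box minimizer x = (0.0, 0.0)
g(y_3) = b*y + (c1 - a1*y)*x1 + (c2 - a2*y)*x2 = 15*(-11.25) + 58.25*0.0 + 58.25*0.0 = -168.75 + 0.0 + 0.0 = -168.75


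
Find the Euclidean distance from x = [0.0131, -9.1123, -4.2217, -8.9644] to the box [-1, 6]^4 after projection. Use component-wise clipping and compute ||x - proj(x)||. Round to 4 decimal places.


Project each component onto [-1, 6].
clip(0.0131) = 0.0131, clip(-9.1123) = -1.0, clip(-4.2217) = -1.0, clip(-8.9644) = -1.0
Projection = [0.0131, -1.0, -1.0, -1.0]
Squared diffs: [0.0, 65.8094, 10.3794, 63.4317]
Distance = sqrt(139.6205) = 11.8161


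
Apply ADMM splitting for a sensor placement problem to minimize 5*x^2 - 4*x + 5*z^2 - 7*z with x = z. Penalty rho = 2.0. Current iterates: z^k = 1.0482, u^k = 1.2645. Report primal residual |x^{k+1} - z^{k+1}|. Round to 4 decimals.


ADMM iteration with rho = 2.0, z^k = 1.0482, u^k = 1.2645
Step 1: x-update.
Minimize 5*x^2 - 4*x + (2.0/2)*(x - 1.0482 + 1.2645)^2
FOC: (2*5 + 2.0)*x = 4 + 2.0*(1.0482 - 1.2645)
x^{k+1} = 0.2973
Step 2: z-update.
Minimize 5*z^2 - 7*z + (2.0/2)*(0.2973 - z + 1.2645)^2
FOC: (2*5 + 2.0)*z = 7 + 2.0*(0.2973 + 1.2645)
z^{k+1} = 0.8436
Step 3: u-update.
u^{k+1} = 1.2645 + 0.2973 - 0.8436 = 0.7182
Step 4: Primal residual = |0.2973 - 0.8436| = 0.5463


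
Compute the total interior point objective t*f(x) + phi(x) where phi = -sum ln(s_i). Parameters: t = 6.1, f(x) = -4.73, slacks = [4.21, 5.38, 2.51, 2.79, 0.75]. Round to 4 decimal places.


Step 1: Compute log-barrier.
ln values: [1.4375, 1.6827, 0.9203, 1.026, -0.2877]
phi = -(1.4375 + 1.6827 + 0.9203 + 1.026 - 0.2877) = -4.7788
Step 2: Compute augmented objective.
t*f(x) = 6.1*-4.73 = -28.853
Total = -28.853 - 4.7788 = -33.6318


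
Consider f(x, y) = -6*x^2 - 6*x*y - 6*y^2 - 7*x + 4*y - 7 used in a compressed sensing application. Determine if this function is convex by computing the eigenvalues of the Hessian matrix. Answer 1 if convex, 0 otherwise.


The Hessian of f(x,y) = -6*x^2 - 6*x*y - 6*y^2 - 7*x + 4*y - 7 is:
H = [[-12, -6], [-6, -12]]
Trace = -12 - 12 = -24
Determinant = -12*-12 - (-6)^2 = 108
Discriminant = (-24)^2 - 4*108 = 144.0
Eigenvalues: lambda_1 = -18.0, lambda_2 = -6.0
The function is not convex.

0


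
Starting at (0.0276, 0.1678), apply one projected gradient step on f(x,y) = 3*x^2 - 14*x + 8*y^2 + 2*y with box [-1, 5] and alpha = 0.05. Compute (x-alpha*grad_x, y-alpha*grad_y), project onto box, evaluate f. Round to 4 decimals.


Step 1: Compute gradient at (0.0276, 0.1678).
grad_x = 2*3*0.0276 - 14 = -13.8344
grad_y = 2*8*0.1678 + 2 = 4.6848
Step 2: Gradient step.
x_raw = 0.0276 - 0.05*-13.8344 = 0.7193
y_raw = 0.1678 - 0.05*4.6848 = -0.0664
Step 3: Project onto [-1, 5].
x_proj = clip(0.7193) = 0.7193
y_proj = clip(-0.0664) = -0.0664
Step 4: Evaluate f.
f(0.7193, -0.0664) = -8.6158


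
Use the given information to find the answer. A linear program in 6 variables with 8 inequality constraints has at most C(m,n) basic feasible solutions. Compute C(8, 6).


Each vertex corresponds to some choice of n active constraints out of m, so the number of vertices is at most C(m, n) = m! / (n!(m-n)!).
m = 8, n = 6
Numerator: 8 * 7 * 6 * 5 * 4 * 3
Denominator: 6! = 720
C(8, 6) = 28


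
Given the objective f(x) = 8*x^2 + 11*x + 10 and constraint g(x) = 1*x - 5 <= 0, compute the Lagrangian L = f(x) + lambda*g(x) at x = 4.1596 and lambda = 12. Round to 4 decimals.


Step 1: Evaluate f(x).
f(4.1596) = 8*4.1596^2 + 11*4.1596 + 10 = 194.1738
Step 2: Evaluate g(x).
g(4.1596) = 1*4.1596 - 5 = -0.8404
Step 3: Compute Lagrangian.
L = 194.1738 + 12*-0.8404 = 184.089


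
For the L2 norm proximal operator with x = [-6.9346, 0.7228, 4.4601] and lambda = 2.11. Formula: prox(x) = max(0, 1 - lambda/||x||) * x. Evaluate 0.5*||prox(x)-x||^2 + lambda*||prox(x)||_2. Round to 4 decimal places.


Step 1: Compute ||x||.
||x|| = 8.2767
Step 2: Compute scaling factor.
scale = max(0, 1 - 2.11/8.2767) = 0.7451
Step 3: prox(x) = [-5.1667, 0.5385, 3.3231]
||prox(x)|| = 6.1667
Step 4: Proximal objective.
0.5*||prox-x||^2 = 2.2261
lambda*||prox|| = 13.0117
Total = 15.2378


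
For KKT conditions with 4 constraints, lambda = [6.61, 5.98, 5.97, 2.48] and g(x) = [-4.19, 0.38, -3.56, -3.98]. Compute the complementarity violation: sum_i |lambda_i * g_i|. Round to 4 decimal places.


KKT complementary slackness check:
lambda_1 * g_1 = 6.61 * -4.19 = -27.6959
lambda_2 * g_2 = 5.98 * 0.38 = 2.2724
lambda_3 * g_3 = 5.97 * -3.56 = -21.2532
lambda_4 * g_4 = 2.48 * -3.98 = -9.8704
Total violation = 27.6959 + 2.2724 + 21.2532 + 9.8704 = 61.0919


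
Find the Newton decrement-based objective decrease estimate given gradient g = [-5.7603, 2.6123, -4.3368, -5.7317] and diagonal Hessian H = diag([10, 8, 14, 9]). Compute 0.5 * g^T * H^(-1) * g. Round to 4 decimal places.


Step 1: H is diagonal, so H^(-1) * g = [-0.576, 0.3265, -0.3098, -0.6369].
Step 2: g^T H^(-1) g = sum_i g_i^2 / H_ii
  = (-5.7603)^2/10 + (2.6123)^2/8 + (-4.3368)^2/14 + (-5.7317)^2/9
  = 3.3181 + 0.853 + 1.3434 + 3.6503 = 9.1648
Step 3: Objective decrease = 0.5 * g^T H^(-1) g = 4.5824


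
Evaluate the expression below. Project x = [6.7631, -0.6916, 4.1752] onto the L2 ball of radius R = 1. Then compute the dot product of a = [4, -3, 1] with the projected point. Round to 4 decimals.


Step 1: Compute ||x|| (intermediates to 6 decimals).
||x|| = sqrt(6.7631^2 + (-0.6916)^2 + 4.1752^2) = 7.978103
Step 2: Project.
Since ||x|| > R, scale = R/||x|| = 1/7.978103 = 0.125343, proj(x) = scale * x
proj(x) = [0.847707, -0.086687, 0.523332]
Step 3: Dot product.
a^T * proj(x) = 4*0.847707 - 3*(-0.086687) + 1*0.523332 = 4.1742


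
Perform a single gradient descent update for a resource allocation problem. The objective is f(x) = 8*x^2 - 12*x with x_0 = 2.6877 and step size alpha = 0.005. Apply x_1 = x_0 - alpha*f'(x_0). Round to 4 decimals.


We compute the gradient at x_0 and apply the update.
f'(x) = 16*x - 12
f'(2.6877) = 16*2.6877 - 12 = 31.0032
x_1 = 2.6877 - 0.005*31.0032 = 2.5327


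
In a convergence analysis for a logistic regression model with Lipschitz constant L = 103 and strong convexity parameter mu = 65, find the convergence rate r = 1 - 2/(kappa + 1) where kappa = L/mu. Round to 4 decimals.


Step 1: Compute the condition number.
kappa = L/mu = 103/65 = 1.5846
Step 2: Compute the convergence rate.
r = 1 - 2/(kappa + 1) = 1 - 2*mu/(L + mu) = (L - mu)/(L + mu) = 38/168 = 0.2262


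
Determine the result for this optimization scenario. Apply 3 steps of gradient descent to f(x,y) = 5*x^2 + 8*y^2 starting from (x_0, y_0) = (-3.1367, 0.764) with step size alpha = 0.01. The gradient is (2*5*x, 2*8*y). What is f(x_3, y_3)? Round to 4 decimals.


Gradient descent on f(x,y) = 5*x^2 + 8*y^2.
Starting point: (-3.1367, 0.764), alpha = 0.01
Step 1: grad_x = 2*5*-3.1367 = -31.367, grad_y = 2*8*0.764 = 12.224
  x_1 = -3.1367 - 0.01*-31.367 = -2.823
  y_1 = 0.764 - 0.01*12.224 = 0.6418
Step 2: grad_x = 2*5*-2.823 = -28.2303, grad_y = 2*8*0.6418 = 10.2682
  x_2 = -2.823 - 0.01*-28.2303 = -2.5407
  y_2 = 0.6418 - 0.01*10.2682 = 0.5391
Step 3: grad_x = 2*5*-2.5407 = -25.4073, grad_y = 2*8*0.5391 = 8.6253
  x_3 = -2.5407 - 0.01*-25.4073 = -2.2867
  y_3 = 0.5391 - 0.01*8.6253 = 0.4528
f(-2.2867, 0.4528) = 5*(-2.2867)^2 + 8*0.4528^2 = 27.7843


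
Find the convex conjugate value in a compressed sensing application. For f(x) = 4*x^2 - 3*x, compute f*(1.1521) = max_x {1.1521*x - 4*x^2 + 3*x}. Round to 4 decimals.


f*(y) = sup_x {y*x - a*x^2 - b*x} = sup_x {(y-b)*x - a*x^2}
FOC: (y - b) - 2a*x = 0 => x* = (y - b)/(2a)
x* = (1.1521 + 3)/(2*4) = 0.519
f*(1.1521) = (y-b)^2/(4a) = (1.1521 + 3)^2/(4*4)
= 17.2399/16 = 1.0775


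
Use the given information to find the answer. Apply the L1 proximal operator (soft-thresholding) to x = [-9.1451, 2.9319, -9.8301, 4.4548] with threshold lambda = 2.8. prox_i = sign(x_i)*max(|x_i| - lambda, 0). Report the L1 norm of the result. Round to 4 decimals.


Soft-thresholding with lambda = 2.8:
prox(-9.1451) = sign(-9.1451)*max(|-9.1451| - 2.8, 0) = -6.3451
prox(2.9319) = sign(2.9319)*max(|2.9319| - 2.8, 0) = 0.1319
prox(-9.8301) = sign(-9.8301)*max(|-9.8301| - 2.8, 0) = -7.0301
prox(4.4548) = sign(4.4548)*max(|4.4548| - 2.8, 0) = 1.6548
prox(x) = [-6.3451, 0.1319, -7.0301, 1.6548]
||prox(x)||_1 = 6.3451 + 0.1319 + 7.0301 + 1.6548 = 15.1619


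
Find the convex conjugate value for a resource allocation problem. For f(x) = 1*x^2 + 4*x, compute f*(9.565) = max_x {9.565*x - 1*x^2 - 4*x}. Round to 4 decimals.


f*(y) = sup_x {y*x - a*x^2 - b*x} = sup_x {(y-b)*x - a*x^2}
FOC: (y - b) - 2a*x = 0 => x* = (y - b)/(2a)
x* = (9.565 - 4)/(2*1) = 2.7825
f*(9.565) = (y-b)^2/(4a) = (9.565 - 4)^2/(4*1)
= 30.9692/4 = 7.7423


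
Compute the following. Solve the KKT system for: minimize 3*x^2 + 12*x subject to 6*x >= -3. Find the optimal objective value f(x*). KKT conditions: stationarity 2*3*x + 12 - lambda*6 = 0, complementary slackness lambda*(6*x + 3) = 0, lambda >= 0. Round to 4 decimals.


Step 1: Try lambda = 0 (constraint inactive).
x_unc = -12/(2*3) = -2.0
Check: 6*-2.0 = -12.0 < -3 -- violated!
Step 2: Constraint must be active: 6*x = -3
x* = -3/6 = -0.5
lambda = (2*3*(-0.5) + 12)/6 = 1.5
Step 3: Compute optimal value.
f(x*) = 3*(-0.5)^2 + 12*(-0.5) = -5.25


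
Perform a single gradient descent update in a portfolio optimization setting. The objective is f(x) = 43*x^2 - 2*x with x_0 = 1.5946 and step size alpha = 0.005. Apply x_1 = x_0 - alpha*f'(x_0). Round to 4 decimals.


We compute the gradient at x_0 and apply the update.
f'(x) = 86*x - 2
f'(1.5946) = 86*1.5946 - 2 = 135.1356
x_1 = 1.5946 - 0.005*135.1356 = 0.9189


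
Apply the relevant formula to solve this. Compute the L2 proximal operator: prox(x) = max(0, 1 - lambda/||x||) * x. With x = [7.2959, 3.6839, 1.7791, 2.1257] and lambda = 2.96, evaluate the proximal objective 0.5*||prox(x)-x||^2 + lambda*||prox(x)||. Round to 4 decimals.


Step 1: Compute ||x||.
||x|| = 8.6305
Step 2: Compute scaling factor.
scale = max(0, 1 - 2.96/8.6305) = 0.657
Step 3: prox(x) = [4.7936, 2.4204, 1.1689, 1.3966]
||prox(x)|| = 5.6705
Step 4: Proximal objective.
0.5*||prox-x||^2 = 4.3808
lambda*||prox|| = 16.7847
Total = 21.1654


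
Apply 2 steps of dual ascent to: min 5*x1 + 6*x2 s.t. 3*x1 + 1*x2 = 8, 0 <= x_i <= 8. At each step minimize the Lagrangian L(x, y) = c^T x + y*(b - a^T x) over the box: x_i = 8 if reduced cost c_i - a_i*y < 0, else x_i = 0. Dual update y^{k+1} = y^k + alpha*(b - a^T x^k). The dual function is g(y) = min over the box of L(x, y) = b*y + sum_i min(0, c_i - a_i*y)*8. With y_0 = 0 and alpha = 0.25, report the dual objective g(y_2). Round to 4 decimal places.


Dual ascent for LP: min 5*x1 + 6*x2, 3*x1 + 1*x2 = 8, 0 <= x_i <= 8
Step 1: y^k = 0.0, reduced costs: (5.0, 6.0)
  x^k = (0.0, 0.0), subgradient = b - a^T x = 8.0
  y^{k+1} = 0.0 + 0.25*8.0 = 2.0
Step 2: y^k = 2.0, reduced costs: (-1.0, 4.0)
  x^k = (8.0, 0.0), subgradient = b - a^T x = -16.0
  y^{k+1} = 2.0 + 0.25*-16.0 = -2.0
Dual objective at y_2 = -2.0: reduced costs (11.0, 8.0), box minimizer x = (0.0, 0.0)
g(y_2) = b*y + (c1 - a1*y)*x1 + (c2 - a2*y)*x2 = 8*(-2.0) + 11.0*0.0 + 8.0*0.0 = -16.0 + 0.0 + 0.0 = -16.0


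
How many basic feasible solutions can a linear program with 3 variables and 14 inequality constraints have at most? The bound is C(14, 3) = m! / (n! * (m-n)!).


Each vertex corresponds to some choice of n active constraints out of m, so the number of vertices is at most C(m, n) = m! / (n!(m-n)!).
m = 14, n = 3
Numerator: 14 * 13 * 12
Denominator: 3! = 6
C(14, 3) = 364


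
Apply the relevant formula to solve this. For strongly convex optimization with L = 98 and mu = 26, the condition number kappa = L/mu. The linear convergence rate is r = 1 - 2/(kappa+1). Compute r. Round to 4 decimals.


Step 1: Compute the condition number.
kappa = L/mu = 98/26 = 3.7692
Step 2: Compute the convergence rate.
r = 1 - 2/(kappa + 1) = 1 - 2*mu/(L + mu) = (L - mu)/(L + mu) = 72/124 = 0.5806


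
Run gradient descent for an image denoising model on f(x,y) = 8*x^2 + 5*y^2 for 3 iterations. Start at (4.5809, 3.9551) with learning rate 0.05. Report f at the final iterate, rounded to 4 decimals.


Gradient descent on f(x,y) = 8*x^2 + 5*y^2.
Starting point: (4.5809, 3.9551), alpha = 0.05
Step 1: grad_x = 2*8*4.5809 = 73.2944, grad_y = 2*5*3.9551 = 39.551
  x_1 = 4.5809 - 0.05*73.2944 = 0.9162
  y_1 = 3.9551 - 0.05*39.551 = 1.9776
Step 2: grad_x = 2*8*0.9162 = 14.6589, grad_y = 2*5*1.9776 = 19.7755
  x_2 = 0.9162 - 0.05*14.6589 = 0.1832
  y_2 = 1.9776 - 0.05*19.7755 = 0.9888
Step 3: grad_x = 2*8*0.1832 = 2.9318, grad_y = 2*5*0.9888 = 9.8878
  x_3 = 0.1832 - 0.05*2.9318 = 0.0366
  y_3 = 0.9888 - 0.05*9.8878 = 0.4944
f(0.0366, 0.4944) = 8*0.0366^2 + 5*0.4944^2 = 1.2328


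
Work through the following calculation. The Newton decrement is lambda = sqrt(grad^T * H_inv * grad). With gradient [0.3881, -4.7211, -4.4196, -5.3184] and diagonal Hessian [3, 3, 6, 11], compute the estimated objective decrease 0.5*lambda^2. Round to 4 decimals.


Step 1: H is diagonal, so H^(-1) * g = [0.1294, -1.5737, -0.7366, -0.4835].
Step 2: g^T H^(-1) g = sum_i g_i^2 / H_ii
  = (0.3881)^2/3 + (-4.7211)^2/3 + (-4.4196)^2/6 + (-5.3184)^2/11
  = 0.0502 + 7.4296 + 3.2555 + 2.5714 = 13.3067
Step 3: Objective decrease = 0.5 * g^T H^(-1) g = 6.6533


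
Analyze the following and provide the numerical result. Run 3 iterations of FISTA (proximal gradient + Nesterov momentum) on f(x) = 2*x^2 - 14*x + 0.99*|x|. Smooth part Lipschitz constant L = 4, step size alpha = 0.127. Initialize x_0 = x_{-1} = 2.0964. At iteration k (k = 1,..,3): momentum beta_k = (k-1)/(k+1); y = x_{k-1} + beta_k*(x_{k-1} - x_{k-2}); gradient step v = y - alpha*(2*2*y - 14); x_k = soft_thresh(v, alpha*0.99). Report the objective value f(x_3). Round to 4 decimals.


FISTA on f(x) = 2*x^2 - 14*x + 0.99*|x|
L = 4, alpha = 0.127
Iteration 1: beta = 0.0, y = 2.0964 + 0.0*(2.0964 - 2.0964) = 2.0964
  grad(y) = -5.6144, v = y - alpha*grad = 2.8094
  prox(v) = soft_thresh(2.8094, 0.1257) = 2.6837
Iteration 2: beta = 0.3333, y = 2.6837 + 0.3333*(2.6837 - 2.0964) = 2.8795
  grad(y) = -2.4821, v = y - alpha*grad = 3.1947
  prox(v) = soft_thresh(3.1947, 0.1257) = 3.069
Iteration 3: beta = 0.5, y = 3.069 + 0.5*(3.069 - 2.6837) = 3.2616
  grad(y) = -0.9536, v = y - alpha*grad = 3.3827
  prox(v) = soft_thresh(3.3827, 0.1257) = 3.257
f(x_3) = 2*3.257^2 - 14*3.257 + 0.99*|3.257| = -21.1575


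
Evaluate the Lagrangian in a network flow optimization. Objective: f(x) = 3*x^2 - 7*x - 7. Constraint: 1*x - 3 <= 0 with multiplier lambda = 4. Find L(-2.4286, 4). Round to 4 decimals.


Step 1: Evaluate f(x).
f(-2.4286) = 3*(-2.4286)^2 - 7*(-2.4286) - 7 = 27.6945
Step 2: Evaluate g(x).
g(-2.4286) = 1*-2.4286 - 3 = -5.4286
Step 3: Compute Lagrangian.
L = 27.6945 + 4*-5.4286 = 5.9801


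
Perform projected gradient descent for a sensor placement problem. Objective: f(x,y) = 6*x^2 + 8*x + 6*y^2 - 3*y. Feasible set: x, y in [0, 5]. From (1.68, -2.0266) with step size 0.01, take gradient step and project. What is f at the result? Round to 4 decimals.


Step 1: Compute gradient at (1.68, -2.0266).
grad_x = 2*6*1.68 + 8 = 28.16
grad_y = 2*6*-2.0266 - 3 = -27.3192
Step 2: Gradient step.
x_raw = 1.68 - 0.01*28.16 = 1.3984
y_raw = -2.0266 - 0.01*-27.3192 = -1.7534
Step 3: Project onto [0, 5].
x_proj = clip(1.3984) = 1.3984
y_proj = clip(-1.7534) = 0.0
Step 4: Evaluate f.
f(1.3984, 0.0) = 22.9203


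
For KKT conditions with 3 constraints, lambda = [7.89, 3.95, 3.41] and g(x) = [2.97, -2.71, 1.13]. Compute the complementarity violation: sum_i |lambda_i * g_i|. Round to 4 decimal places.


KKT complementary slackness check:
lambda_1 * g_1 = 7.89 * 2.97 = 23.4333
lambda_2 * g_2 = 3.95 * -2.71 = -10.7045
lambda_3 * g_3 = 3.41 * 1.13 = 3.8533
Total violation = 23.4333 + 10.7045 + 3.8533 = 37.9911


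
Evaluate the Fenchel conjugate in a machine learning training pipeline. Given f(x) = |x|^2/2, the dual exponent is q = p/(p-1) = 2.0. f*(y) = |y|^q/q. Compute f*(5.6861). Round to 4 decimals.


The conjugate exponent q satisfies 1/p + 1/q = 1.
p = 2, so q = 2/(2 - 1) = 2.0
|y|^q = 5.6861^2.0 = 32.3317
f*(5.6861) = 32.3317 / 2.0 = 16.1659


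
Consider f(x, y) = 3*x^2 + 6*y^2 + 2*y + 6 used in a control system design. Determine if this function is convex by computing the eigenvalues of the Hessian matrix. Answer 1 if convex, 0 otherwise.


The Hessian of f(x,y) = 3*x^2 + 6*y^2 + 2*y + 6 is:
H = [[6, 0], [0, 12]]
Trace = 6 + 12 = 18
Determinant = 6*12 - (0)^2 = 72
Discriminant = (18)^2 - 4*72 = 36.0
Eigenvalues: lambda_1 = 6.0, lambda_2 = 12.0
The function is convex.

1


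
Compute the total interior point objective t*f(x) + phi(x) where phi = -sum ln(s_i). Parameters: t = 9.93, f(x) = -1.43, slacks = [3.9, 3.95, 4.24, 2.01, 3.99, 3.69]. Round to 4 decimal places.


Step 1: Compute log-barrier.
ln values: [1.361, 1.3737, 1.4446, 0.6981, 1.3838, 1.3056]
phi = -(1.361 + 1.3737 + 1.4446 + 0.6981 + 1.3838 + 1.3056) = -7.5668
Step 2: Compute augmented objective.
t*f(x) = 9.93*-1.43 = -14.1999
Total = -14.1999 - 7.5668 = -21.7667


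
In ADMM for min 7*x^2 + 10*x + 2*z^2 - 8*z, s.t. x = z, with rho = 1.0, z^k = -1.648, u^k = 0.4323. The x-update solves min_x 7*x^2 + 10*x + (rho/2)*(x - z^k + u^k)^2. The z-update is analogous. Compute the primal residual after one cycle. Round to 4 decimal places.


ADMM iteration with rho = 1.0, z^k = -1.648, u^k = 0.4323
Step 1: x-update.
Minimize 7*x^2 + 10*x + (1.0/2)*(x + 1.648 + 0.4323)^2
FOC: (2*7 + 1.0)*x = -10 + 1.0*(-1.648 - 0.4323)
x^{k+1} = -0.8054
Step 2: z-update.
Minimize 2*z^2 - 8*z + (1.0/2)*(-0.8054 - z + 0.4323)^2
FOC: (2*2 + 1.0)*z = 8 + 1.0*(-0.8054 + 0.4323)
z^{k+1} = 1.5254
Step 3: u-update.
u^{k+1} = 0.4323 - 0.8054 - 1.5254 = -1.8984
Step 4: Primal residual = |-0.8054 - 1.5254| = 2.3307
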